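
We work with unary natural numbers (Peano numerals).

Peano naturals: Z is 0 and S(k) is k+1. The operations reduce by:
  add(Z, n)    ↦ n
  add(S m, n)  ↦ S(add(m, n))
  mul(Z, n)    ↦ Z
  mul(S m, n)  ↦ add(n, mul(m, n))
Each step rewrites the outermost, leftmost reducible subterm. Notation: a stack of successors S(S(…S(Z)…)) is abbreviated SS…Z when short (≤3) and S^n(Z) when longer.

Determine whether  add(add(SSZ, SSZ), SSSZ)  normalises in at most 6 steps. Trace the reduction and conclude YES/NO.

Answer: NO — after 6 steps the term is S(S(S(add(SZ, SSSZ)))), not yet normal

Derivation:
  start: add(add(SSZ, SSZ), SSSZ)
  →1  add(S(add(SZ, SSZ)), SSSZ)
  →2  S(add(add(SZ, SSZ), SSSZ))
  →3  S(add(S(add(Z, SSZ)), SSSZ))
  →4  S(S(add(add(Z, SSZ), SSSZ)))
  →5  S(S(add(SSZ, SSSZ)))
  →6  S(S(S(add(SZ, SSSZ))))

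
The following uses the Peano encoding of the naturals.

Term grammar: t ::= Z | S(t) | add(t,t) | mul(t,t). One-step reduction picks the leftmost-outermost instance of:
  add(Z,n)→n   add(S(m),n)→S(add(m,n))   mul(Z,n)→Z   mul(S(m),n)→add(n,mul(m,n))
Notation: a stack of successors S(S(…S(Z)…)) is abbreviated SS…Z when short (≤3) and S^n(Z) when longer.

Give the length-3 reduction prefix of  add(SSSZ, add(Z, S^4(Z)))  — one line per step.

  start: add(SSSZ, add(Z, S^4(Z)))
  step 1: S(add(SSZ, add(Z, S^4(Z))))
  step 2: S(S(add(SZ, add(Z, S^4(Z)))))
  step 3: S(S(S(add(Z, add(Z, S^4(Z))))))

Answer: after 3 steps: S(S(S(add(Z, add(Z, S^4(Z))))))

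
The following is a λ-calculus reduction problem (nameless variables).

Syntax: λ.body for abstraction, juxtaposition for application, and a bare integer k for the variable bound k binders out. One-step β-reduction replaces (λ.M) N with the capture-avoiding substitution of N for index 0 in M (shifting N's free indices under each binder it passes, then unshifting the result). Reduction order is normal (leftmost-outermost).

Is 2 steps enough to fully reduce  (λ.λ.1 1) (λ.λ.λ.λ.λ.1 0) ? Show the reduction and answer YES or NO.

Answer: YES — reaches normal form λ.λ.λ.λ.λ.1 0 in 2 ≤ 2 steps

Derivation:
  start: (λ.λ.1 1) (λ.λ.λ.λ.λ.1 0)
  →1  λ.(λ.λ.λ.λ.λ.1 0) (λ.λ.λ.λ.λ.1 0)
  →2  λ.λ.λ.λ.λ.1 0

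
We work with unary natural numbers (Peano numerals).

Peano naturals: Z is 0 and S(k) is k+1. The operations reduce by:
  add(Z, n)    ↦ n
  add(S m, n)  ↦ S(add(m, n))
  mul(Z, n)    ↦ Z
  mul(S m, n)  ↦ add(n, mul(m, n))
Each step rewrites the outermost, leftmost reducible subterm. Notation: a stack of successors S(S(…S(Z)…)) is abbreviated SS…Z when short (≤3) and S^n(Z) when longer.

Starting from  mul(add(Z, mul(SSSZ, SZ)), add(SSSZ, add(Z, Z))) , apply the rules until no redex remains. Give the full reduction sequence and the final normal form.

  start: mul(add(Z, mul(SSSZ, SZ)), add(SSSZ, add(Z, Z)))
  step 1: mul(mul(SSSZ, SZ), add(SSSZ, add(Z, Z)))
  step 2: mul(add(SZ, mul(SSZ, SZ)), add(SSSZ, add(Z, Z)))
  step 3: mul(S(add(Z, mul(SSZ, SZ))), add(SSSZ, add(Z, Z)))
  step 4: add(add(SSSZ, add(Z, Z)), mul(add(Z, mul(SSZ, SZ)), add(SSSZ, add(Z, Z))))
  step 5: add(S(add(SSZ, add(Z, Z))), mul(add(Z, mul(SSZ, SZ)), add(SSSZ, add(Z, Z))))
  step 6: S(add(add(SSZ, add(Z, Z)), mul(add(Z, mul(SSZ, SZ)), add(SSSZ, add(Z, Z)))))
  step 7: S(add(S(add(SZ, add(Z, Z))), mul(add(Z, mul(SSZ, SZ)), add(SSSZ, add(Z, Z)))))
  step 8: S(S(add(add(SZ, add(Z, Z)), mul(add(Z, mul(SSZ, SZ)), add(SSSZ, add(Z, Z))))))
  step 9: S(S(add(S(add(Z, add(Z, Z))), mul(add(Z, mul(SSZ, SZ)), add(SSSZ, add(Z, Z))))))
  step 10: S(S(S(add(add(Z, add(Z, Z)), mul(add(Z, mul(SSZ, SZ)), add(SSSZ, add(Z, Z)))))))
  step 11: S(S(S(add(add(Z, Z), mul(add(Z, mul(SSZ, SZ)), add(SSSZ, add(Z, Z)))))))
  step 12: S(S(S(add(Z, mul(add(Z, mul(SSZ, SZ)), add(SSSZ, add(Z, Z)))))))
  step 13: S(S(S(mul(add(Z, mul(SSZ, SZ)), add(SSSZ, add(Z, Z))))))
  step 14: S(S(S(mul(mul(SSZ, SZ), add(SSSZ, add(Z, Z))))))
  step 15: S(S(S(mul(add(SZ, mul(SZ, SZ)), add(SSSZ, add(Z, Z))))))
  step 16: S(S(S(mul(S(add(Z, mul(SZ, SZ))), add(SSSZ, add(Z, Z))))))
  step 17: S(S(S(add(add(SSSZ, add(Z, Z)), mul(add(Z, mul(SZ, SZ)), add(SSSZ, add(Z, Z)))))))
  step 18: S(S(S(add(S(add(SSZ, add(Z, Z))), mul(add(Z, mul(SZ, SZ)), add(SSSZ, add(Z, Z)))))))
  step 19: S(S(S(S(add(add(SSZ, add(Z, Z)), mul(add(Z, mul(SZ, SZ)), add(SSSZ, add(Z, Z))))))))
  step 20: S(S(S(S(add(S(add(SZ, add(Z, Z))), mul(add(Z, mul(SZ, SZ)), add(SSSZ, add(Z, Z))))))))
  step 21: S(S(S(S(S(add(add(SZ, add(Z, Z)), mul(add(Z, mul(SZ, SZ)), add(SSSZ, add(Z, Z)))))))))
  step 22: S(S(S(S(S(add(S(add(Z, add(Z, Z))), mul(add(Z, mul(SZ, SZ)), add(SSSZ, add(Z, Z)))))))))
  step 23: S(S(S(S(S(S(add(add(Z, add(Z, Z)), mul(add(Z, mul(SZ, SZ)), add(SSSZ, add(Z, Z))))))))))
  step 24: S(S(S(S(S(S(add(add(Z, Z), mul(add(Z, mul(SZ, SZ)), add(SSSZ, add(Z, Z))))))))))
  step 25: S(S(S(S(S(S(add(Z, mul(add(Z, mul(SZ, SZ)), add(SSSZ, add(Z, Z))))))))))
  step 26: S(S(S(S(S(S(mul(add(Z, mul(SZ, SZ)), add(SSSZ, add(Z, Z)))))))))
  step 27: S(S(S(S(S(S(mul(mul(SZ, SZ), add(SSSZ, add(Z, Z)))))))))
  step 28: S(S(S(S(S(S(mul(add(SZ, mul(Z, SZ)), add(SSSZ, add(Z, Z)))))))))
  step 29: S(S(S(S(S(S(mul(S(add(Z, mul(Z, SZ))), add(SSSZ, add(Z, Z)))))))))
  step 30: S(S(S(S(S(S(add(add(SSSZ, add(Z, Z)), mul(add(Z, mul(Z, SZ)), add(SSSZ, add(Z, Z))))))))))
  step 31: S(S(S(S(S(S(add(S(add(SSZ, add(Z, Z))), mul(add(Z, mul(Z, SZ)), add(SSSZ, add(Z, Z))))))))))
  step 32: S(S(S(S(S(S(S(add(add(SSZ, add(Z, Z)), mul(add(Z, mul(Z, SZ)), add(SSSZ, add(Z, Z)))))))))))
  step 33: S(S(S(S(S(S(S(add(S(add(SZ, add(Z, Z))), mul(add(Z, mul(Z, SZ)), add(SSSZ, add(Z, Z)))))))))))
  step 34: S(S(S(S(S(S(S(S(add(add(SZ, add(Z, Z)), mul(add(Z, mul(Z, SZ)), add(SSSZ, add(Z, Z))))))))))))
  step 35: S(S(S(S(S(S(S(S(add(S(add(Z, add(Z, Z))), mul(add(Z, mul(Z, SZ)), add(SSSZ, add(Z, Z))))))))))))
  step 36: S(S(S(S(S(S(S(S(S(add(add(Z, add(Z, Z)), mul(add(Z, mul(Z, SZ)), add(SSSZ, add(Z, Z)))))))))))))
  step 37: S(S(S(S(S(S(S(S(S(add(add(Z, Z), mul(add(Z, mul(Z, SZ)), add(SSSZ, add(Z, Z)))))))))))))
  step 38: S(S(S(S(S(S(S(S(S(add(Z, mul(add(Z, mul(Z, SZ)), add(SSSZ, add(Z, Z)))))))))))))
  step 39: S(S(S(S(S(S(S(S(S(mul(add(Z, mul(Z, SZ)), add(SSSZ, add(Z, Z))))))))))))
  step 40: S(S(S(S(S(S(S(S(S(mul(mul(Z, SZ), add(SSSZ, add(Z, Z))))))))))))
  step 41: S(S(S(S(S(S(S(S(S(mul(Z, add(SSSZ, add(Z, Z))))))))))))
  step 42: S^9(Z)

Answer: normal form = S^9(Z)  (in 42 steps)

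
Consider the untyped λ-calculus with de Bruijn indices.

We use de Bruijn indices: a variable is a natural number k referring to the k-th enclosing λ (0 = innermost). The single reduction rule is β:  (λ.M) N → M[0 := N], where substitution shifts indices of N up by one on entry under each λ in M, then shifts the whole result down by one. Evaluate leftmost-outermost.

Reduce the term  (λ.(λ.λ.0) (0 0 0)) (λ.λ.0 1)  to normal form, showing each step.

Answer: normal form = λ.0  (in 2 steps)

Reduction:
  start: (λ.(λ.λ.0) (0 0 0)) (λ.λ.0 1)
  step 1: (λ.λ.0) ((λ.λ.0 1) (λ.λ.0 1) (λ.λ.0 1))
  step 2: λ.0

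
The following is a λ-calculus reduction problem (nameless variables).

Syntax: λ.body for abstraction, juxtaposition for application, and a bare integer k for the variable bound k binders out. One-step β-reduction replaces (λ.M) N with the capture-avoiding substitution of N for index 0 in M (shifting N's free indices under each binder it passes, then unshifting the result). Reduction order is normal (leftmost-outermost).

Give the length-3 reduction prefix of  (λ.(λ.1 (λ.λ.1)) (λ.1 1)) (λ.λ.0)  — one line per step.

Answer: after 3 steps: λ.0

Reduction:
  start: (λ.(λ.1 (λ.λ.1)) (λ.1 1)) (λ.λ.0)
  →1  (λ.(λ.λ.0) (λ.λ.1)) (λ.(λ.λ.0) (λ.λ.0))
  →2  (λ.λ.0) (λ.λ.1)
  →3  λ.0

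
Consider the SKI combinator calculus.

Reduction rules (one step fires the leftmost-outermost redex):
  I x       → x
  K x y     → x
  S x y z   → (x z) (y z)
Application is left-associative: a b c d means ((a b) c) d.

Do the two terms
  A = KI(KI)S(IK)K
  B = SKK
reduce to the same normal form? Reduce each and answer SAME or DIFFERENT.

Answer: SAME — A ⇓ SKK, B ⇓ SKK

Reduction:
Term A:
  start: KI(KI)S(IK)K
  →1  IS(IK)K
  →2  S(IK)K
  →3  SKK

Term B:
  start: SKK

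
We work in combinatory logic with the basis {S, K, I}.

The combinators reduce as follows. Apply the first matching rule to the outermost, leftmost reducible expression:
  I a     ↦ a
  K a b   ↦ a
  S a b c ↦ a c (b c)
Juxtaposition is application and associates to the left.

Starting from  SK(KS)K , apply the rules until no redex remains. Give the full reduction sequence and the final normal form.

  start: SK(KS)K
  [1] KK(KSK)
  [2] K

Answer: normal form = K  (in 2 steps)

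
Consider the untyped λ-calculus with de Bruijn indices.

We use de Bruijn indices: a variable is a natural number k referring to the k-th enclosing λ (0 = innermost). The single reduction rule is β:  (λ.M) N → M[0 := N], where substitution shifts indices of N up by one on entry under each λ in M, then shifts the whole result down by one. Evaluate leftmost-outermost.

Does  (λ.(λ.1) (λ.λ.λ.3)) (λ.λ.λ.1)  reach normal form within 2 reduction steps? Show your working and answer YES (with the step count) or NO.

  start: (λ.(λ.1) (λ.λ.λ.3)) (λ.λ.λ.1)
  step 1: (λ.λ.λ.λ.1) (λ.λ.λ.λ.λ.λ.1)
  step 2: λ.λ.λ.1

Answer: YES — reaches normal form λ.λ.λ.1 in 2 ≤ 2 steps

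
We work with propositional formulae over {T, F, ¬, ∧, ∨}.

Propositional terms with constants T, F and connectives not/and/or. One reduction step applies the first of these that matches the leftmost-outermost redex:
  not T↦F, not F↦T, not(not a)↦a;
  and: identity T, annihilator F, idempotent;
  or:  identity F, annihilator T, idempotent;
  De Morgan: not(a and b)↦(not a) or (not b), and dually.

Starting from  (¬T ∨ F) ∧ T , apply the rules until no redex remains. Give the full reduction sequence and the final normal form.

  start: (¬T ∨ F) ∧ T
  [1] ¬T ∨ F
  [2] ¬T
  [3] F

Answer: normal form = F  (in 3 steps)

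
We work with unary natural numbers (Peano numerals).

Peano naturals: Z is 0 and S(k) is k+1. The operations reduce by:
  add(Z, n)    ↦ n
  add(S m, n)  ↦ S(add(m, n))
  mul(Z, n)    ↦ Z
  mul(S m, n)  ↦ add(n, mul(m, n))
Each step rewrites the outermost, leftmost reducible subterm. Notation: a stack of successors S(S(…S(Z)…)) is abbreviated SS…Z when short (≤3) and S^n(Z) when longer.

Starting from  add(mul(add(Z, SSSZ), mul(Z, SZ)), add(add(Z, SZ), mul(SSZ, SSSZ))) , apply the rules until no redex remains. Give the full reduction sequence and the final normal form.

Answer: normal form = S^7(Z)  (in 26 steps)

Reduction:
  start: add(mul(add(Z, SSSZ), mul(Z, SZ)), add(add(Z, SZ), mul(SSZ, SSSZ)))
  [1] add(mul(SSSZ, mul(Z, SZ)), add(add(Z, SZ), mul(SSZ, SSSZ)))
  [2] add(add(mul(Z, SZ), mul(SSZ, mul(Z, SZ))), add(add(Z, SZ), mul(SSZ, SSSZ)))
  [3] add(add(Z, mul(SSZ, mul(Z, SZ))), add(add(Z, SZ), mul(SSZ, SSSZ)))
  [4] add(mul(SSZ, mul(Z, SZ)), add(add(Z, SZ), mul(SSZ, SSSZ)))
  [5] add(add(mul(Z, SZ), mul(SZ, mul(Z, SZ))), add(add(Z, SZ), mul(SSZ, SSSZ)))
  [6] add(add(Z, mul(SZ, mul(Z, SZ))), add(add(Z, SZ), mul(SSZ, SSSZ)))
  [7] add(mul(SZ, mul(Z, SZ)), add(add(Z, SZ), mul(SSZ, SSSZ)))
  [8] add(add(mul(Z, SZ), mul(Z, mul(Z, SZ))), add(add(Z, SZ), mul(SSZ, SSSZ)))
  [9] add(add(Z, mul(Z, mul(Z, SZ))), add(add(Z, SZ), mul(SSZ, SSSZ)))
  [10] add(mul(Z, mul(Z, SZ)), add(add(Z, SZ), mul(SSZ, SSSZ)))
  [11] add(Z, add(add(Z, SZ), mul(SSZ, SSSZ)))
  [12] add(add(Z, SZ), mul(SSZ, SSSZ))
  [13] add(SZ, mul(SSZ, SSSZ))
  [14] S(add(Z, mul(SSZ, SSSZ)))
  [15] S(mul(SSZ, SSSZ))
  [16] S(add(SSSZ, mul(SZ, SSSZ)))
  [17] S(S(add(SSZ, mul(SZ, SSSZ))))
  [18] S(S(S(add(SZ, mul(SZ, SSSZ)))))
  [19] S(S(S(S(add(Z, mul(SZ, SSSZ))))))
  [20] S(S(S(S(mul(SZ, SSSZ)))))
  [21] S(S(S(S(add(SSSZ, mul(Z, SSSZ))))))
  [22] S(S(S(S(S(add(SSZ, mul(Z, SSSZ)))))))
  [23] S(S(S(S(S(S(add(SZ, mul(Z, SSSZ))))))))
  [24] S(S(S(S(S(S(S(add(Z, mul(Z, SSSZ)))))))))
  [25] S(S(S(S(S(S(S(mul(Z, SSSZ))))))))
  [26] S^7(Z)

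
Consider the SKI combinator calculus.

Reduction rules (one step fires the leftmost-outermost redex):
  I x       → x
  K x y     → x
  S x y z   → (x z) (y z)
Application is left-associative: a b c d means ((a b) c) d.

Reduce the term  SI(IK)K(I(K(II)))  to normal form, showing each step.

  start: SI(IK)K(I(K(II)))
  step 1: IK(IKK)(I(K(II)))
  step 2: K(IKK)(I(K(II)))
  step 3: IKK
  step 4: KK

Answer: normal form = KK  (in 4 steps)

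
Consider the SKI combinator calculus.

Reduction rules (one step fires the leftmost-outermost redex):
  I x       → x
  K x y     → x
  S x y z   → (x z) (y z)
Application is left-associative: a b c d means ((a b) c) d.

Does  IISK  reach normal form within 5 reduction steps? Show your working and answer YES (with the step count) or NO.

  start: IISK
  →1  ISK
  →2  SK

Answer: YES — reaches normal form SK in 2 ≤ 5 steps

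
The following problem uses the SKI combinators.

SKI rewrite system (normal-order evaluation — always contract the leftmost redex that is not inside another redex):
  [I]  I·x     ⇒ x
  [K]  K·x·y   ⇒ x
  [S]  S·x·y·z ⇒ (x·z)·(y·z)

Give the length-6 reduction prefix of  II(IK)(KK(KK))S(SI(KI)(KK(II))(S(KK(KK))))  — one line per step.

  start: II(IK)(KK(KK))S(SI(KI)(KK(II))(S(KK(KK))))
  step 1: I(IK)(KK(KK))S(SI(KI)(KK(II))(S(KK(KK))))
  step 2: IK(KK(KK))S(SI(KI)(KK(II))(S(KK(KK))))
  step 3: K(KK(KK))S(SI(KI)(KK(II))(S(KK(KK))))
  step 4: KK(KK)(SI(KI)(KK(II))(S(KK(KK))))
  step 5: K(SI(KI)(KK(II))(S(KK(KK))))
  step 6: K(I(KK(II))(KI(KK(II)))(S(KK(KK))))

Answer: after 6 steps: K(I(KK(II))(KI(KK(II)))(S(KK(KK))))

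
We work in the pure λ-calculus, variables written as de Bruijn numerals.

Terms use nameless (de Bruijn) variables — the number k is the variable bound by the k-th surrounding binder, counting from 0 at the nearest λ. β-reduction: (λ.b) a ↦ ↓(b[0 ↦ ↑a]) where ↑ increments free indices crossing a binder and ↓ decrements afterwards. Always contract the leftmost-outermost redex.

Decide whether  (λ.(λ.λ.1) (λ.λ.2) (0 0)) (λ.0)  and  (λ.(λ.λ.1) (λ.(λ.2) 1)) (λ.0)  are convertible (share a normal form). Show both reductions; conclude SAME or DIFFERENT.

Term A:
  start: (λ.(λ.λ.1) (λ.λ.2) (0 0)) (λ.0)
  step 1: (λ.λ.1) (λ.λ.λ.0) ((λ.0) (λ.0))
  step 2: (λ.λ.λ.λ.0) ((λ.0) (λ.0))
  step 3: λ.λ.λ.0

Term B:
  start: (λ.(λ.λ.1) (λ.(λ.2) 1)) (λ.0)
  step 1: (λ.λ.1) (λ.(λ.λ.0) (λ.0))
  step 2: λ.λ.(λ.λ.0) (λ.0)
  step 3: λ.λ.λ.0

Answer: SAME — A ⇓ λ.λ.λ.0, B ⇓ λ.λ.λ.0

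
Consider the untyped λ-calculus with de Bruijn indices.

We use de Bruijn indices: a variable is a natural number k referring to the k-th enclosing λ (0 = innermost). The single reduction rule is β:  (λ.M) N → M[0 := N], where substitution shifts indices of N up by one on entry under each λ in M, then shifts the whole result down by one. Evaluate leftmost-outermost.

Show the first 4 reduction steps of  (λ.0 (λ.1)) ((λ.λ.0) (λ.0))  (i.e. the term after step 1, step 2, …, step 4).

  start: (λ.0 (λ.1)) ((λ.λ.0) (λ.0))
  →1  (λ.λ.0) (λ.0) (λ.(λ.λ.0) (λ.0))
  →2  (λ.0) (λ.(λ.λ.0) (λ.0))
  →3  λ.(λ.λ.0) (λ.0)
  →4  λ.λ.0

Answer: after 4 steps: λ.λ.0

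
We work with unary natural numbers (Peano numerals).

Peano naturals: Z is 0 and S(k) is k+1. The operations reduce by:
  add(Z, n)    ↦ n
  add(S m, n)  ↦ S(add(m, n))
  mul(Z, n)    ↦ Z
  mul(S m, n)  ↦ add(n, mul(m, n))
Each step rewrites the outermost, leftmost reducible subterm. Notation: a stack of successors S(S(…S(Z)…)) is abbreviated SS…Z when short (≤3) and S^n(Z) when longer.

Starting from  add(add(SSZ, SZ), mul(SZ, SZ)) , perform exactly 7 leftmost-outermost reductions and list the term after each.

  start: add(add(SSZ, SZ), mul(SZ, SZ))
  step 1: add(S(add(SZ, SZ)), mul(SZ, SZ))
  step 2: S(add(add(SZ, SZ), mul(SZ, SZ)))
  step 3: S(add(S(add(Z, SZ)), mul(SZ, SZ)))
  step 4: S(S(add(add(Z, SZ), mul(SZ, SZ))))
  step 5: S(S(add(SZ, mul(SZ, SZ))))
  step 6: S(S(S(add(Z, mul(SZ, SZ)))))
  step 7: S(S(S(mul(SZ, SZ))))

Answer: after 7 steps: S(S(S(mul(SZ, SZ))))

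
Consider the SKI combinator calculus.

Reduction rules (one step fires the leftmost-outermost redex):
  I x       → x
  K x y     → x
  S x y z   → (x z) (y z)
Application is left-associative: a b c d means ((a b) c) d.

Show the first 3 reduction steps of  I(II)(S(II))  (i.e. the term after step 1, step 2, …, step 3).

  start: I(II)(S(II))
  [1] II(S(II))
  [2] I(S(II))
  [3] S(II)

Answer: after 3 steps: S(II)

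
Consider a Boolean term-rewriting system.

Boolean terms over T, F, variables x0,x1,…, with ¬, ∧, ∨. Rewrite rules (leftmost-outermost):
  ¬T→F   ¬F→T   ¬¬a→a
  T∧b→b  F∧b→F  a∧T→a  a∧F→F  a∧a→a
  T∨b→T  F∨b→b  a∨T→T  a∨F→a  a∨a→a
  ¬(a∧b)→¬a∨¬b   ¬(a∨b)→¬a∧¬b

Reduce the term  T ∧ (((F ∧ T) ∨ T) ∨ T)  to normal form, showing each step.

Answer: normal form = T  (in 2 steps)

Working:
  start: T ∧ (((F ∧ T) ∨ T) ∨ T)
  step 1: ((F ∧ T) ∨ T) ∨ T
  step 2: T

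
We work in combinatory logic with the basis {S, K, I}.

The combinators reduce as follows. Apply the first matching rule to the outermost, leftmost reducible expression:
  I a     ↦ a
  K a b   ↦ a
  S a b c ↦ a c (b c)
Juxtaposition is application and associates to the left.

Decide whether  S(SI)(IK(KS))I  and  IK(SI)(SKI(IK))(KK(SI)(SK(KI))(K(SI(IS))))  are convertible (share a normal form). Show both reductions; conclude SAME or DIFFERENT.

Term A:
  start: S(SI)(IK(KS))I
  [1] SII(IK(KS)I)
  [2] I(IK(KS)I)(I(IK(KS)I))
  [3] IK(KS)I(I(IK(KS)I))
  [4] K(KS)I(I(IK(KS)I))
  [5] KS(I(IK(KS)I))
  [6] S

Term B:
  start: IK(SI)(SKI(IK))(KK(SI)(SK(KI))(K(SI(IS))))
  [1] K(SI)(SKI(IK))(KK(SI)(SK(KI))(K(SI(IS))))
  [2] SI(KK(SI)(SK(KI))(K(SI(IS))))
  [3] SI(K(SK(KI))(K(SI(IS))))
  [4] SI(SK(KI))

Answer: DIFFERENT — A ⇓ S, B ⇓ SI(SK(KI))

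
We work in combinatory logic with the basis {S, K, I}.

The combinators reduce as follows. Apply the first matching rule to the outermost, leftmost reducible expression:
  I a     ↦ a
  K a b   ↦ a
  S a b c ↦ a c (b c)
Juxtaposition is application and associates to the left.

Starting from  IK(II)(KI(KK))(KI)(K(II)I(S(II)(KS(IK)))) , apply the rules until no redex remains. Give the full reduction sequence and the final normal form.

  start: IK(II)(KI(KK))(KI)(K(II)I(S(II)(KS(IK))))
  step 1: K(II)(KI(KK))(KI)(K(II)I(S(II)(KS(IK))))
  step 2: II(KI)(K(II)I(S(II)(KS(IK))))
  step 3: I(KI)(K(II)I(S(II)(KS(IK))))
  step 4: KI(K(II)I(S(II)(KS(IK))))
  step 5: I

Answer: normal form = I  (in 5 steps)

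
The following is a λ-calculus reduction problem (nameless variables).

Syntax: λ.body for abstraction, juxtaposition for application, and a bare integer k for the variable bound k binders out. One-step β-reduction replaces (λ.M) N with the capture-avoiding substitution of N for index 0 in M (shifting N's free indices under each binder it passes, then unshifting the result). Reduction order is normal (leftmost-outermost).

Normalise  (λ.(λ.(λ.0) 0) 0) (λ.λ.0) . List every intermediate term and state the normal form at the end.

  start: (λ.(λ.(λ.0) 0) 0) (λ.λ.0)
  step 1: (λ.(λ.0) 0) (λ.λ.0)
  step 2: (λ.0) (λ.λ.0)
  step 3: λ.λ.0

Answer: normal form = λ.λ.0  (in 3 steps)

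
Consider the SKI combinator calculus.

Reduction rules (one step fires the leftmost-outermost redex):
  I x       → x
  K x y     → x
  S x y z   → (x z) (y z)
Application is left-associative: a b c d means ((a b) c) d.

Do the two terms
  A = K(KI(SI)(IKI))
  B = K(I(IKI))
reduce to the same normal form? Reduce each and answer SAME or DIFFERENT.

Term A:
  start: K(KI(SI)(IKI))
  →1  K(I(IKI))
  →2  K(IKI)
  →3  K(KI)

Term B:
  start: K(I(IKI))
  →1  K(IKI)
  →2  K(KI)

Answer: SAME — A ⇓ K(KI), B ⇓ K(KI)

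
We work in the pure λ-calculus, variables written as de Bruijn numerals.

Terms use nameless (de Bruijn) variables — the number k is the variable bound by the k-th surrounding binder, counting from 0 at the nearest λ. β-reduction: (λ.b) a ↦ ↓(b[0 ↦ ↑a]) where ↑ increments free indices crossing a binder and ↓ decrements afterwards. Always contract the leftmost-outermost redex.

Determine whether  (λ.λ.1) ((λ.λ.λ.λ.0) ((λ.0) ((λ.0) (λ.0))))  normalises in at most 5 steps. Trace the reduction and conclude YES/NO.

  start: (λ.λ.1) ((λ.λ.λ.λ.0) ((λ.0) ((λ.0) (λ.0))))
  [1] λ.(λ.λ.λ.λ.0) ((λ.0) ((λ.0) (λ.0)))
  [2] λ.λ.λ.λ.0

Answer: YES — reaches normal form λ.λ.λ.λ.0 in 2 ≤ 5 steps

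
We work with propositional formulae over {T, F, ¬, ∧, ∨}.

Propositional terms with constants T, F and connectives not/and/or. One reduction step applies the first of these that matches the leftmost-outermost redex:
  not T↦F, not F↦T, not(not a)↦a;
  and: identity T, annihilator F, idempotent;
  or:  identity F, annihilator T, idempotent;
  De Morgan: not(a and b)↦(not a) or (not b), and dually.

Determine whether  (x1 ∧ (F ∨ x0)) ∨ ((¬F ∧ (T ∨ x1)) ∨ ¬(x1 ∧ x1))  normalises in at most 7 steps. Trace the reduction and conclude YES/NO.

  start: (x1 ∧ (F ∨ x0)) ∨ ((¬F ∧ (T ∨ x1)) ∨ ¬(x1 ∧ x1))
  →1  (x1 ∧ x0) ∨ ((¬F ∧ (T ∨ x1)) ∨ ¬(x1 ∧ x1))
  →2  (x1 ∧ x0) ∨ ((T ∧ (T ∨ x1)) ∨ ¬(x1 ∧ x1))
  →3  (x1 ∧ x0) ∨ ((T ∨ x1) ∨ ¬(x1 ∧ x1))
  →4  (x1 ∧ x0) ∨ (T ∨ ¬(x1 ∧ x1))
  →5  (x1 ∧ x0) ∨ T
  →6  T

Answer: YES — reaches normal form T in 6 ≤ 7 steps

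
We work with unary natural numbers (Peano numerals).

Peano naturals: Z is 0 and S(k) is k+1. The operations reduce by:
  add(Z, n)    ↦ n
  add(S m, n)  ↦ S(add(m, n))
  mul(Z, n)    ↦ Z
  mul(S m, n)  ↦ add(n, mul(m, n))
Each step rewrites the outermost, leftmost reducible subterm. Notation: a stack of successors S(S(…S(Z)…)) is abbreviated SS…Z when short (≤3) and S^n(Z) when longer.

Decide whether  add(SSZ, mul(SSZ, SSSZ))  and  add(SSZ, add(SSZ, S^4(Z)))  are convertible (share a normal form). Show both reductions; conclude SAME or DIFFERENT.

Answer: SAME — A ⇓ S^8(Z), B ⇓ S^8(Z)

Reduction:
Term A:
  start: add(SSZ, mul(SSZ, SSSZ))
  →1  S(add(SZ, mul(SSZ, SSSZ)))
  →2  S(S(add(Z, mul(SSZ, SSSZ))))
  →3  S(S(mul(SSZ, SSSZ)))
  →4  S(S(add(SSSZ, mul(SZ, SSSZ))))
  →5  S(S(S(add(SSZ, mul(SZ, SSSZ)))))
  →6  S(S(S(S(add(SZ, mul(SZ, SSSZ))))))
  →7  S(S(S(S(S(add(Z, mul(SZ, SSSZ)))))))
  →8  S(S(S(S(S(mul(SZ, SSSZ))))))
  →9  S(S(S(S(S(add(SSSZ, mul(Z, SSSZ)))))))
  →10  S(S(S(S(S(S(add(SSZ, mul(Z, SSSZ))))))))
  →11  S(S(S(S(S(S(S(add(SZ, mul(Z, SSSZ)))))))))
  →12  S(S(S(S(S(S(S(S(add(Z, mul(Z, SSSZ))))))))))
  →13  S(S(S(S(S(S(S(S(mul(Z, SSSZ)))))))))
  →14  S^8(Z)

Term B:
  start: add(SSZ, add(SSZ, S^4(Z)))
  →1  S(add(SZ, add(SSZ, S^4(Z))))
  →2  S(S(add(Z, add(SSZ, S^4(Z)))))
  →3  S(S(add(SSZ, S^4(Z))))
  →4  S(S(S(add(SZ, S^4(Z)))))
  →5  S(S(S(S(add(Z, S^4(Z))))))
  →6  S^8(Z)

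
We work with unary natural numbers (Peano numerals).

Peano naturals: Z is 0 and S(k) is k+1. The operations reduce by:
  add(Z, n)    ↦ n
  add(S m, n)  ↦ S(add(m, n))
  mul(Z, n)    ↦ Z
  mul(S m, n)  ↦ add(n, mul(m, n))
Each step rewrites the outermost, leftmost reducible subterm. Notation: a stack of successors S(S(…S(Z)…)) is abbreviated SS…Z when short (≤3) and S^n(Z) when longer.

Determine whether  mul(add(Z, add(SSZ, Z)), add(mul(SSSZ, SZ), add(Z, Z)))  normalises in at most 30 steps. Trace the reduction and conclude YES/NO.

  start: mul(add(Z, add(SSZ, Z)), add(mul(SSSZ, SZ), add(Z, Z)))
  →1  mul(add(SSZ, Z), add(mul(SSSZ, SZ), add(Z, Z)))
  →2  mul(S(add(SZ, Z)), add(mul(SSSZ, SZ), add(Z, Z)))
  →3  add(add(mul(SSSZ, SZ), add(Z, Z)), mul(add(SZ, Z), add(mul(SSSZ, SZ), add(Z, Z))))
  →4  add(add(add(SZ, mul(SSZ, SZ)), add(Z, Z)), mul(add(SZ, Z), add(mul(SSSZ, SZ), add(Z, Z))))
  →5  add(add(S(add(Z, mul(SSZ, SZ))), add(Z, Z)), mul(add(SZ, Z), add(mul(SSSZ, SZ), add(Z, Z))))
  →6  add(S(add(add(Z, mul(SSZ, SZ)), add(Z, Z))), mul(add(SZ, Z), add(mul(SSSZ, SZ), add(Z, Z))))
  →7  S(add(add(add(Z, mul(SSZ, SZ)), add(Z, Z)), mul(add(SZ, Z), add(mul(SSSZ, SZ), add(Z, Z)))))
  →8  S(add(add(mul(SSZ, SZ), add(Z, Z)), mul(add(SZ, Z), add(mul(SSSZ, SZ), add(Z, Z)))))
  →9  S(add(add(add(SZ, mul(SZ, SZ)), add(Z, Z)), mul(add(SZ, Z), add(mul(SSSZ, SZ), add(Z, Z)))))
  →10  S(add(add(S(add(Z, mul(SZ, SZ))), add(Z, Z)), mul(add(SZ, Z), add(mul(SSSZ, SZ), add(Z, Z)))))
  →11  S(add(S(add(add(Z, mul(SZ, SZ)), add(Z, Z))), mul(add(SZ, Z), add(mul(SSSZ, SZ), add(Z, Z)))))
  →12  S(S(add(add(add(Z, mul(SZ, SZ)), add(Z, Z)), mul(add(SZ, Z), add(mul(SSSZ, SZ), add(Z, Z))))))
  →13  S(S(add(add(mul(SZ, SZ), add(Z, Z)), mul(add(SZ, Z), add(mul(SSSZ, SZ), add(Z, Z))))))
  →14  S(S(add(add(add(SZ, mul(Z, SZ)), add(Z, Z)), mul(add(SZ, Z), add(mul(SSSZ, SZ), add(Z, Z))))))
  →15  S(S(add(add(S(add(Z, mul(Z, SZ))), add(Z, Z)), mul(add(SZ, Z), add(mul(SSSZ, SZ), add(Z, Z))))))
  →16  S(S(add(S(add(add(Z, mul(Z, SZ)), add(Z, Z))), mul(add(SZ, Z), add(mul(SSSZ, SZ), add(Z, Z))))))
  →17  S(S(S(add(add(add(Z, mul(Z, SZ)), add(Z, Z)), mul(add(SZ, Z), add(mul(SSSZ, SZ), add(Z, Z)))))))
  →18  S(S(S(add(add(mul(Z, SZ), add(Z, Z)), mul(add(SZ, Z), add(mul(SSSZ, SZ), add(Z, Z)))))))
  →19  S(S(S(add(add(Z, add(Z, Z)), mul(add(SZ, Z), add(mul(SSSZ, SZ), add(Z, Z)))))))
  →20  S(S(S(add(add(Z, Z), mul(add(SZ, Z), add(mul(SSSZ, SZ), add(Z, Z)))))))
  →21  S(S(S(add(Z, mul(add(SZ, Z), add(mul(SSSZ, SZ), add(Z, Z)))))))
  →22  S(S(S(mul(add(SZ, Z), add(mul(SSSZ, SZ), add(Z, Z))))))
  →23  S(S(S(mul(S(add(Z, Z)), add(mul(SSSZ, SZ), add(Z, Z))))))
  →24  S(S(S(add(add(mul(SSSZ, SZ), add(Z, Z)), mul(add(Z, Z), add(mul(SSSZ, SZ), add(Z, Z)))))))
  →25  S(S(S(add(add(add(SZ, mul(SSZ, SZ)), add(Z, Z)), mul(add(Z, Z), add(mul(SSSZ, SZ), add(Z, Z)))))))
  →26  S(S(S(add(add(S(add(Z, mul(SSZ, SZ))), add(Z, Z)), mul(add(Z, Z), add(mul(SSSZ, SZ), add(Z, Z)))))))
  →27  S(S(S(add(S(add(add(Z, mul(SSZ, SZ)), add(Z, Z))), mul(add(Z, Z), add(mul(SSSZ, SZ), add(Z, Z)))))))
  →28  S(S(S(S(add(add(add(Z, mul(SSZ, SZ)), add(Z, Z)), mul(add(Z, Z), add(mul(SSSZ, SZ), add(Z, Z))))))))
  →29  S(S(S(S(add(add(mul(SSZ, SZ), add(Z, Z)), mul(add(Z, Z), add(mul(SSSZ, SZ), add(Z, Z))))))))
  →30  S(S(S(S(add(add(add(SZ, mul(SZ, SZ)), add(Z, Z)), mul(add(Z, Z), add(mul(SSSZ, SZ), add(Z, Z))))))))

Answer: NO — after 30 steps the term is S(S(S(S(add(add(add(SZ, mul(SZ, SZ)), add(Z, Z)), mul(add(Z, Z), add(mul(SSSZ, SZ), add(Z, Z)))))))), not yet normal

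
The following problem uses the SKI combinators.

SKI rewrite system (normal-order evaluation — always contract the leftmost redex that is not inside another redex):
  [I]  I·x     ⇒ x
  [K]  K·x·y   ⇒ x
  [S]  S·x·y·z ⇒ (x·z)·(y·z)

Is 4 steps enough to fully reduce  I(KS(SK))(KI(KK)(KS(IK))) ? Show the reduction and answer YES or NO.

  start: I(KS(SK))(KI(KK)(KS(IK)))
  →1  KS(SK)(KI(KK)(KS(IK)))
  →2  S(KI(KK)(KS(IK)))
  →3  S(I(KS(IK)))
  →4  S(KS(IK))

Answer: NO — after 4 steps the term is S(KS(IK)), not yet normal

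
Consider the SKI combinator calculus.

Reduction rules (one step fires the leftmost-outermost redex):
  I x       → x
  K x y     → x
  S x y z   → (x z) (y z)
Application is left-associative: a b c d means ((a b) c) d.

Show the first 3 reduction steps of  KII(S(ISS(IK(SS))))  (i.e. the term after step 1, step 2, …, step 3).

Answer: after 3 steps: S(SS(IK(SS)))

Derivation:
  start: KII(S(ISS(IK(SS))))
  [1] I(S(ISS(IK(SS))))
  [2] S(ISS(IK(SS)))
  [3] S(SS(IK(SS)))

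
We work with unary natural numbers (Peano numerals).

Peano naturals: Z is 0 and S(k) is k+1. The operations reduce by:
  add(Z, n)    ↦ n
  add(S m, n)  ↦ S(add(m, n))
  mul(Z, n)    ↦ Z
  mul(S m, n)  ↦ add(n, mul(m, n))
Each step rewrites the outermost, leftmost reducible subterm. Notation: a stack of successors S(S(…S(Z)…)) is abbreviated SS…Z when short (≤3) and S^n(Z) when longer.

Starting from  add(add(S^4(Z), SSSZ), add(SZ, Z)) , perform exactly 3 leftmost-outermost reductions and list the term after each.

Answer: after 3 steps: S(add(S(add(SSZ, SSSZ)), add(SZ, Z)))

Working:
  start: add(add(S^4(Z), SSSZ), add(SZ, Z))
  step 1: add(S(add(SSSZ, SSSZ)), add(SZ, Z))
  step 2: S(add(add(SSSZ, SSSZ), add(SZ, Z)))
  step 3: S(add(S(add(SSZ, SSSZ)), add(SZ, Z)))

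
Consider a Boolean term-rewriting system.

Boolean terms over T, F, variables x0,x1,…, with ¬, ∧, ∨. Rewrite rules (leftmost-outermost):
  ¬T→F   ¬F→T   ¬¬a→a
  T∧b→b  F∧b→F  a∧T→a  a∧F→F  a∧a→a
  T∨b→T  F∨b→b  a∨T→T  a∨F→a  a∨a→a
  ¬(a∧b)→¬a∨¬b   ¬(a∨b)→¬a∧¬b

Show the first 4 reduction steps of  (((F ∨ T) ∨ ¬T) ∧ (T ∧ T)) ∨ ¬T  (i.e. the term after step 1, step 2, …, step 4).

  start: (((F ∨ T) ∨ ¬T) ∧ (T ∧ T)) ∨ ¬T
  →1  ((T ∨ ¬T) ∧ (T ∧ T)) ∨ ¬T
  →2  (T ∧ (T ∧ T)) ∨ ¬T
  →3  (T ∧ T) ∨ ¬T
  →4  T ∨ ¬T

Answer: after 4 steps: T ∨ ¬T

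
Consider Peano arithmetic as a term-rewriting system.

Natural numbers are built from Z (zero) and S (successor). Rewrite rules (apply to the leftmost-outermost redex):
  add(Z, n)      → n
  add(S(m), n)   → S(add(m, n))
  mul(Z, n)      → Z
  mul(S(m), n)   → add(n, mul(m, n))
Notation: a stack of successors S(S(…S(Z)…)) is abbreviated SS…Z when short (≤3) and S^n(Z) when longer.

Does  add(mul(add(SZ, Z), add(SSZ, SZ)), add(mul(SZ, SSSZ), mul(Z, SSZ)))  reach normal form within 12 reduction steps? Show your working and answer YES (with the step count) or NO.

Answer: NO — after 12 steps the term is S(S(S(add(mul(add(Z, Z), add(SSZ, SZ)), add(mul(SZ, SSSZ), mul(Z, SSZ)))))), not yet normal

Derivation:
  start: add(mul(add(SZ, Z), add(SSZ, SZ)), add(mul(SZ, SSSZ), mul(Z, SSZ)))
  step 1: add(mul(S(add(Z, Z)), add(SSZ, SZ)), add(mul(SZ, SSSZ), mul(Z, SSZ)))
  step 2: add(add(add(SSZ, SZ), mul(add(Z, Z), add(SSZ, SZ))), add(mul(SZ, SSSZ), mul(Z, SSZ)))
  step 3: add(add(S(add(SZ, SZ)), mul(add(Z, Z), add(SSZ, SZ))), add(mul(SZ, SSSZ), mul(Z, SSZ)))
  step 4: add(S(add(add(SZ, SZ), mul(add(Z, Z), add(SSZ, SZ)))), add(mul(SZ, SSSZ), mul(Z, SSZ)))
  step 5: S(add(add(add(SZ, SZ), mul(add(Z, Z), add(SSZ, SZ))), add(mul(SZ, SSSZ), mul(Z, SSZ))))
  step 6: S(add(add(S(add(Z, SZ)), mul(add(Z, Z), add(SSZ, SZ))), add(mul(SZ, SSSZ), mul(Z, SSZ))))
  step 7: S(add(S(add(add(Z, SZ), mul(add(Z, Z), add(SSZ, SZ)))), add(mul(SZ, SSSZ), mul(Z, SSZ))))
  step 8: S(S(add(add(add(Z, SZ), mul(add(Z, Z), add(SSZ, SZ))), add(mul(SZ, SSSZ), mul(Z, SSZ)))))
  step 9: S(S(add(add(SZ, mul(add(Z, Z), add(SSZ, SZ))), add(mul(SZ, SSSZ), mul(Z, SSZ)))))
  step 10: S(S(add(S(add(Z, mul(add(Z, Z), add(SSZ, SZ)))), add(mul(SZ, SSSZ), mul(Z, SSZ)))))
  step 11: S(S(S(add(add(Z, mul(add(Z, Z), add(SSZ, SZ))), add(mul(SZ, SSSZ), mul(Z, SSZ))))))
  step 12: S(S(S(add(mul(add(Z, Z), add(SSZ, SZ)), add(mul(SZ, SSSZ), mul(Z, SSZ))))))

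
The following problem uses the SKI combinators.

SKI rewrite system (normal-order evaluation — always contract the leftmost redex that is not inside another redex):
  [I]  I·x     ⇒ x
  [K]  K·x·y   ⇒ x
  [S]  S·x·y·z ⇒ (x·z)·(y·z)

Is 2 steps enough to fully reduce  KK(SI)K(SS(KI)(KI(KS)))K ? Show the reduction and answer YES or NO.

  start: KK(SI)K(SS(KI)(KI(KS)))K
  step 1: KK(SS(KI)(KI(KS)))K
  step 2: KK

Answer: YES — reaches normal form KK in 2 ≤ 2 steps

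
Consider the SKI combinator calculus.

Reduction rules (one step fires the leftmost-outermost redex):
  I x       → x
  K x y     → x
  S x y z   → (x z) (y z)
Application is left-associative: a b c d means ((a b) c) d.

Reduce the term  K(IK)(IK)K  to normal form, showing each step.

Answer: normal form = KK  (in 2 steps)

Derivation:
  start: K(IK)(IK)K
  →1  IKK
  →2  KK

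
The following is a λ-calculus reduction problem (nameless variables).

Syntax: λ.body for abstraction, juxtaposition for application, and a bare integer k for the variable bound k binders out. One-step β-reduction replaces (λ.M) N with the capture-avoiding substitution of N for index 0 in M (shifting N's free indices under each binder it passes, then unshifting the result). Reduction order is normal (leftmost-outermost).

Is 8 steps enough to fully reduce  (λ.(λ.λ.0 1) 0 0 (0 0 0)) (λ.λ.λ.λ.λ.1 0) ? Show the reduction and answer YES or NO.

Answer: YES — reaches normal form λ.λ.λ.1 0 in 5 ≤ 8 steps

Working:
  start: (λ.(λ.λ.0 1) 0 0 (0 0 0)) (λ.λ.λ.λ.λ.1 0)
  step 1: (λ.λ.0 1) (λ.λ.λ.λ.λ.1 0) (λ.λ.λ.λ.λ.1 0) ((λ.λ.λ.λ.λ.1 0) (λ.λ.λ.λ.λ.1 0) (λ.λ.λ.λ.λ.1 0))
  step 2: (λ.0 (λ.λ.λ.λ.λ.1 0)) (λ.λ.λ.λ.λ.1 0) ((λ.λ.λ.λ.λ.1 0) (λ.λ.λ.λ.λ.1 0) (λ.λ.λ.λ.λ.1 0))
  step 3: (λ.λ.λ.λ.λ.1 0) (λ.λ.λ.λ.λ.1 0) ((λ.λ.λ.λ.λ.1 0) (λ.λ.λ.λ.λ.1 0) (λ.λ.λ.λ.λ.1 0))
  step 4: (λ.λ.λ.λ.1 0) ((λ.λ.λ.λ.λ.1 0) (λ.λ.λ.λ.λ.1 0) (λ.λ.λ.λ.λ.1 0))
  step 5: λ.λ.λ.1 0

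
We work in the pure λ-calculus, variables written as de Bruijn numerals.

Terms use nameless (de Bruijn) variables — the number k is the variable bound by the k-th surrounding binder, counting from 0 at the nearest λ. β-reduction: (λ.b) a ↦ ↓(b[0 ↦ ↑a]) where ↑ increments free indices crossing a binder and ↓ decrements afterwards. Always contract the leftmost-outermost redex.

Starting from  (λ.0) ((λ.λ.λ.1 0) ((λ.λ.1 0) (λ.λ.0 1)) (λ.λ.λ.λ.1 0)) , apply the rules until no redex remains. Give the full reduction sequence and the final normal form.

Answer: normal form = λ.λ.λ.λ.1 0  (in 4 steps)

Reduction:
  start: (λ.0) ((λ.λ.λ.1 0) ((λ.λ.1 0) (λ.λ.0 1)) (λ.λ.λ.λ.1 0))
  [1] (λ.λ.λ.1 0) ((λ.λ.1 0) (λ.λ.0 1)) (λ.λ.λ.λ.1 0)
  [2] (λ.λ.1 0) (λ.λ.λ.λ.1 0)
  [3] λ.(λ.λ.λ.λ.1 0) 0
  [4] λ.λ.λ.λ.1 0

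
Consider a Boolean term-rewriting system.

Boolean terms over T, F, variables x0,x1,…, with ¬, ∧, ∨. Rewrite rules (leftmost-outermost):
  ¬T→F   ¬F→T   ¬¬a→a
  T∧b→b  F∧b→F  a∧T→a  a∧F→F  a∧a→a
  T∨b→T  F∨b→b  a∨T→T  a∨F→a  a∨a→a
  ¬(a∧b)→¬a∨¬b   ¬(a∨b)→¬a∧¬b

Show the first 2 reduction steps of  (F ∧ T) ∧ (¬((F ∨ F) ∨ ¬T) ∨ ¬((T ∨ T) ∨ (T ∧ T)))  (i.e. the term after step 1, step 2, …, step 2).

Answer: after 2 steps: F

Working:
  start: (F ∧ T) ∧ (¬((F ∨ F) ∨ ¬T) ∨ ¬((T ∨ T) ∨ (T ∧ T)))
  [1] F ∧ (¬((F ∨ F) ∨ ¬T) ∨ ¬((T ∨ T) ∨ (T ∧ T)))
  [2] F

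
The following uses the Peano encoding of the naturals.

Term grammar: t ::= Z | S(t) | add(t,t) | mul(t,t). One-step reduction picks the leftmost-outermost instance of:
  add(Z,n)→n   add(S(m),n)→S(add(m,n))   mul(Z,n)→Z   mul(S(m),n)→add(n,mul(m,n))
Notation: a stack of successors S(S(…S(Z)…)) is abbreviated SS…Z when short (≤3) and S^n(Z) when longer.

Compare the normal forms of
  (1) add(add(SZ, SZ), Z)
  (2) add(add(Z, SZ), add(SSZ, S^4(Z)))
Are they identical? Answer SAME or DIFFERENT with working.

Term A:
  start: add(add(SZ, SZ), Z)
  step 1: add(S(add(Z, SZ)), Z)
  step 2: S(add(add(Z, SZ), Z))
  step 3: S(add(SZ, Z))
  step 4: S(S(add(Z, Z)))
  step 5: SSZ

Term B:
  start: add(add(Z, SZ), add(SSZ, S^4(Z)))
  step 1: add(SZ, add(SSZ, S^4(Z)))
  step 2: S(add(Z, add(SSZ, S^4(Z))))
  step 3: S(add(SSZ, S^4(Z)))
  step 4: S(S(add(SZ, S^4(Z))))
  step 5: S(S(S(add(Z, S^4(Z)))))
  step 6: S^7(Z)

Answer: DIFFERENT — A ⇓ SSZ, B ⇓ S^7(Z)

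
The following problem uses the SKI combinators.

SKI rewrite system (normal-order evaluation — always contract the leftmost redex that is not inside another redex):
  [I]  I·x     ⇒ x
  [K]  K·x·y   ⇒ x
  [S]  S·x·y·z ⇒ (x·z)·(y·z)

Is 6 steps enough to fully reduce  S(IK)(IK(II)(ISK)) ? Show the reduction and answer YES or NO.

Answer: YES — reaches normal form SKI in 4 ≤ 6 steps

Reduction:
  start: S(IK)(IK(II)(ISK))
  step 1: SK(IK(II)(ISK))
  step 2: SK(K(II)(ISK))
  step 3: SK(II)
  step 4: SKI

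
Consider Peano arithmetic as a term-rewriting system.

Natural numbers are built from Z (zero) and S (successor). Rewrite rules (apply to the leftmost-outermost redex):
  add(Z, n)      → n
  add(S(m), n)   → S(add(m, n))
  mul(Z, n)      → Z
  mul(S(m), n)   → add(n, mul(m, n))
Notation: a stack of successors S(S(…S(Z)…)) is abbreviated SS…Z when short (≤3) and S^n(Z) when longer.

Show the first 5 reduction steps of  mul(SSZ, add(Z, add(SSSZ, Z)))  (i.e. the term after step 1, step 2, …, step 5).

  start: mul(SSZ, add(Z, add(SSSZ, Z)))
  →1  add(add(Z, add(SSSZ, Z)), mul(SZ, add(Z, add(SSSZ, Z))))
  →2  add(add(SSSZ, Z), mul(SZ, add(Z, add(SSSZ, Z))))
  →3  add(S(add(SSZ, Z)), mul(SZ, add(Z, add(SSSZ, Z))))
  →4  S(add(add(SSZ, Z), mul(SZ, add(Z, add(SSSZ, Z)))))
  →5  S(add(S(add(SZ, Z)), mul(SZ, add(Z, add(SSSZ, Z)))))

Answer: after 5 steps: S(add(S(add(SZ, Z)), mul(SZ, add(Z, add(SSSZ, Z)))))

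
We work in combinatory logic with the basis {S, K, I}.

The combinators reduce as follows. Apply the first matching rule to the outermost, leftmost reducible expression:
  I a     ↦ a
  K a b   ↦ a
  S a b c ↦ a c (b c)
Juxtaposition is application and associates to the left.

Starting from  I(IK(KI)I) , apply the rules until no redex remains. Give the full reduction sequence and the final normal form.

Answer: normal form = KI  (in 3 steps)

Derivation:
  start: I(IK(KI)I)
  step 1: IK(KI)I
  step 2: K(KI)I
  step 3: KI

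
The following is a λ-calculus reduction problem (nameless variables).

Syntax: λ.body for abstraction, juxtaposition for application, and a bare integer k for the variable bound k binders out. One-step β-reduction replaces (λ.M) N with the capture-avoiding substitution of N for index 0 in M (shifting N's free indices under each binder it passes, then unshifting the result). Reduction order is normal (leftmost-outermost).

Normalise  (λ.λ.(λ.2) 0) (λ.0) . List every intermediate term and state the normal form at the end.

Answer: normal form = λ.λ.0  (in 2 steps)

Reduction:
  start: (λ.λ.(λ.2) 0) (λ.0)
  [1] λ.(λ.λ.0) 0
  [2] λ.λ.0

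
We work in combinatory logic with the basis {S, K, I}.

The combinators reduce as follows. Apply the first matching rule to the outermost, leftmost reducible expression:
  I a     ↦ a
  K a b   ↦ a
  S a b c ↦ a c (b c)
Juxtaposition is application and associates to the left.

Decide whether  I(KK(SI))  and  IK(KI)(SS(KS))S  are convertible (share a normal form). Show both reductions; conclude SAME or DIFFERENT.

Answer: DIFFERENT — A ⇓ K, B ⇓ I

Derivation:
Term A:
  start: I(KK(SI))
  →1  KK(SI)
  →2  K

Term B:
  start: IK(KI)(SS(KS))S
  →1  K(KI)(SS(KS))S
  →2  KIS
  →3  I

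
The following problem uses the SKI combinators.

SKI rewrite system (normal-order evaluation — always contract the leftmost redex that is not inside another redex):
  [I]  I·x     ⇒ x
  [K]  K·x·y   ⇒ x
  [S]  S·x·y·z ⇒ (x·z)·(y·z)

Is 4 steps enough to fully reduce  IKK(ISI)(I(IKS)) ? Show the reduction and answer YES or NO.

Answer: YES — reaches normal form K(KS) in 4 ≤ 4 steps

Derivation:
  start: IKK(ISI)(I(IKS))
  step 1: KK(ISI)(I(IKS))
  step 2: K(I(IKS))
  step 3: K(IKS)
  step 4: K(KS)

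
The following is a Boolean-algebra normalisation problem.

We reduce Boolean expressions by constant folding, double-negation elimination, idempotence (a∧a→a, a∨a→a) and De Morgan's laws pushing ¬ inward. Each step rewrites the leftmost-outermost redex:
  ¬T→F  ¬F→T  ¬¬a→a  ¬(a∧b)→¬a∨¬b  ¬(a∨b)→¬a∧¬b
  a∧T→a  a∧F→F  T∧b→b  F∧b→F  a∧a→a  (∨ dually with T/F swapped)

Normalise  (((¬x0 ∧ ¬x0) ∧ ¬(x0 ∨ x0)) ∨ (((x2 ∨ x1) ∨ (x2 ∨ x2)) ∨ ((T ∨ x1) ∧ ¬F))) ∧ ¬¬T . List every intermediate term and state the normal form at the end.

Answer: normal form = T  (in 12 steps)

Working:
  start: (((¬x0 ∧ ¬x0) ∧ ¬(x0 ∨ x0)) ∨ (((x2 ∨ x1) ∨ (x2 ∨ x2)) ∨ ((T ∨ x1) ∧ ¬F))) ∧ ¬¬T
  step 1: ((¬x0 ∧ ¬(x0 ∨ x0)) ∨ (((x2 ∨ x1) ∨ (x2 ∨ x2)) ∨ ((T ∨ x1) ∧ ¬F))) ∧ ¬¬T
  step 2: ((¬x0 ∧ (¬x0 ∧ ¬x0)) ∨ (((x2 ∨ x1) ∨ (x2 ∨ x2)) ∨ ((T ∨ x1) ∧ ¬F))) ∧ ¬¬T
  step 3: ((¬x0 ∧ ¬x0) ∨ (((x2 ∨ x1) ∨ (x2 ∨ x2)) ∨ ((T ∨ x1) ∧ ¬F))) ∧ ¬¬T
  step 4: (¬x0 ∨ (((x2 ∨ x1) ∨ (x2 ∨ x2)) ∨ ((T ∨ x1) ∧ ¬F))) ∧ ¬¬T
  step 5: (¬x0 ∨ (((x2 ∨ x1) ∨ x2) ∨ ((T ∨ x1) ∧ ¬F))) ∧ ¬¬T
  step 6: (¬x0 ∨ (((x2 ∨ x1) ∨ x2) ∨ (T ∧ ¬F))) ∧ ¬¬T
  step 7: (¬x0 ∨ (((x2 ∨ x1) ∨ x2) ∨ ¬F)) ∧ ¬¬T
  step 8: (¬x0 ∨ (((x2 ∨ x1) ∨ x2) ∨ T)) ∧ ¬¬T
  step 9: (¬x0 ∨ T) ∧ ¬¬T
  step 10: T ∧ ¬¬T
  step 11: ¬¬T
  step 12: T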